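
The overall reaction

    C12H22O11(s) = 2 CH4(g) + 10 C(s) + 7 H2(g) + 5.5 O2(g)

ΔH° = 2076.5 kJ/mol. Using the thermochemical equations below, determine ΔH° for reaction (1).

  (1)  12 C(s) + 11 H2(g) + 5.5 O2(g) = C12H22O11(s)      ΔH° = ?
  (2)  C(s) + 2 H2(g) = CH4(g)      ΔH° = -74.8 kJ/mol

(1) reversed (reverse to put C12H22O11(s) on the reactant side): contributes −x
(2) × 2 (scale by 2 for the 2 CH4(g)): (2)·(-74.8) = -149.6 kJ/mol
+2076.5 = (-149.6) − x
x = (+2076.5 − (-149.6)) / (-1) = -2226.1 kJ/mol

ΔH° = -2226.1 kJ/mol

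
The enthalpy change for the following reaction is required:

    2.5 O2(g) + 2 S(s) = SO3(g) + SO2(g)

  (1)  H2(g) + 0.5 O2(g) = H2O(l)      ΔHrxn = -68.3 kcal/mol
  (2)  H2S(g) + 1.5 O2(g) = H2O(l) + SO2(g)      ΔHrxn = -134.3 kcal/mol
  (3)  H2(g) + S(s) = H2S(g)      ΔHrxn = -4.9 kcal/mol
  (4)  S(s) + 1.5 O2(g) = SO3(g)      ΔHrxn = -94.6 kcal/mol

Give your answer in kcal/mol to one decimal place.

ΔHrxn = -165.5 kcal/mol

(1) reversed: +68.3 kcal/mol
(2) as written (SO2(g) already on the product side): -134.3 kcal/mol
(3) as written: -4.9 kcal/mol
(4) as written (SO3(g) already on the product side): -94.6 kcal/mol
Since enthalpy is a state function, ΔHrxn = (+68.3) + (-134.3) + (-4.9) + (-94.6) = -165.5 kcal/mol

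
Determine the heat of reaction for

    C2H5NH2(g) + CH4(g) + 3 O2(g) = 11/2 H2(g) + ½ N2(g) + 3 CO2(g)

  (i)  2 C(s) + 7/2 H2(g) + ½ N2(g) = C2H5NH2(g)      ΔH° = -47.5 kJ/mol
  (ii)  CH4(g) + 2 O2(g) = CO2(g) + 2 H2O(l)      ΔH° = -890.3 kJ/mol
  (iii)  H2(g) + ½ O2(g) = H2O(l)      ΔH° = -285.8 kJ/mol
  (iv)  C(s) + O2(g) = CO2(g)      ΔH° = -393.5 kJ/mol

(i) reversed (reverse to put C2H5NH2(g) on the reactant side): +47.5 kJ/mol
(ii) as written (CH4(g) already on the reactant side): -890.3 kJ/mol
(iii) reversed and × 2: (-2)·(-285.8) = +571.6 kJ/mol
(iv) × 2: (2)·(-393.5) = -787.0 kJ/mol
Combining the equations, ΔH° = (+47.5) + (-890.3) + (+571.6) + (-787.0) = -1058.2 kJ/mol

ΔH° = -1058.2 kJ/mol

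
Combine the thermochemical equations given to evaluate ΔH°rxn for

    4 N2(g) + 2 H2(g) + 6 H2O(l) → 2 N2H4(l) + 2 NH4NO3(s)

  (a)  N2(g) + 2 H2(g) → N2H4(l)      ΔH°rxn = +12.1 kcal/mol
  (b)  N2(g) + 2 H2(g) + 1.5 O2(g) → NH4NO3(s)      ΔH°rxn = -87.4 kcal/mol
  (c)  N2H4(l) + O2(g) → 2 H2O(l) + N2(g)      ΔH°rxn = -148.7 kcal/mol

(a) reversed: -12.1 kcal/mol
(b) × 2 (scale by 2 for the 2 NH4NO3(s)): (2)·(-87.4) = -174.8 kcal/mol
(c) reversed and × 3 (H2O(l) must end up as a reactant; scale by 3 for the 6 H2O(l)): (-3)·(-148.7) = +446.1 kcal/mol
Combining the equations, ΔH°rxn = (-12.1) + (-174.8) + (+446.1) = 259.2 kcal/mol

ΔH°rxn = 259.2 kcal/mol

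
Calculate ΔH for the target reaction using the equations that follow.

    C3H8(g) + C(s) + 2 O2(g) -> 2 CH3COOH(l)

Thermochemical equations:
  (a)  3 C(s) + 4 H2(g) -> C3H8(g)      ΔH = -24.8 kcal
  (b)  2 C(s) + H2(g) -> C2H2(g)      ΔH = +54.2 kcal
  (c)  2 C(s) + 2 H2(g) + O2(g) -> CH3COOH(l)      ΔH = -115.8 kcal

(a) reversed: +24.8 kcal
(b): not needed.
(c) × 2: (2)·(-115.8) = -231.6 kcal
Since enthalpy is a state function, ΔH = (+24.8) + (-231.6) = -206.8 kcal

ΔH = -206.8 kcal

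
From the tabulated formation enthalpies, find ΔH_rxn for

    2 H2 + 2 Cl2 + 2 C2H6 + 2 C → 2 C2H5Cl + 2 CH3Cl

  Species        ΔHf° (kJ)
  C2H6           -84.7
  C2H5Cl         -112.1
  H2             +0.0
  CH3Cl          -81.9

ΔH_rxn = -218.6 kJ

Products: 2·(-112.1) + 2·(-81.9) = -388.0
Reactants: 2·(+0.0) + 2·(+0.0) + 2·(-84.7) + 2·(+0.0) = -169.4
ΔH_rxn = (-388.0) − (-169.4) = -218.6 kJ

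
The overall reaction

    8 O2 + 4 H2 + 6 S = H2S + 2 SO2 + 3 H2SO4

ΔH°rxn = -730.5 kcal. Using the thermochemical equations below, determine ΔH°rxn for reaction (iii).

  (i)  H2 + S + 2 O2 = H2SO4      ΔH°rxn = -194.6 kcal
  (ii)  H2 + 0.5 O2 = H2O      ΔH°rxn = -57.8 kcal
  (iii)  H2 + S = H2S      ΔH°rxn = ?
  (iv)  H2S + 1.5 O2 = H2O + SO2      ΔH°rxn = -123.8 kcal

ΔH°rxn = -4.9 kcal

(i) × 3: (3)·(-194.6) = -583.8 kcal
(ii) reversed and × 2: (-2)·(-57.8) = +115.6 kcal
(iii) × 3: contributes 3·x
(iv) × 2: (2)·(-123.8) = -247.6 kcal
-730.5 = (-583.8) + (+115.6) + (-247.6) + 3·x
x = (-730.5 − (-715.8)) / (3) = -4.9 kcal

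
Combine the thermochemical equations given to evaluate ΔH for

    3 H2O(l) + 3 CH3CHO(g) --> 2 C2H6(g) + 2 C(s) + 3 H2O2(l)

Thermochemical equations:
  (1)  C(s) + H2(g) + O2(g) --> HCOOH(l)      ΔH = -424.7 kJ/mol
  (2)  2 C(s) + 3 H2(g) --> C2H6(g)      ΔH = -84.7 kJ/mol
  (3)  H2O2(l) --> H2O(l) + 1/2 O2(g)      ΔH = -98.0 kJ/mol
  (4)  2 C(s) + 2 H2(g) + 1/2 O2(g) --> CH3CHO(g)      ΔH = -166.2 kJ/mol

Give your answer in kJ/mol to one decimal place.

ΔH = 623.2 kJ/mol

(1): not needed (HCOOH(l) appears nowhere else).
(2) × 2 (scale by 2 for the 2 C2H6(g)): (2)·(-84.7) = -169.4 kJ/mol
(3) reversed and × 3 (H2O2(l) must end up as a product; ×3 to match 3 H2O2(l) in the target): (-3)·(-98.0) = +294.0 kJ/mol
(4) reversed and × 3 (reverse to put CH3CHO(g) on the reactant side; scale by 3 for the 3 CH3CHO(g)): (-3)·(-166.2) = +498.6 kJ/mol
By Hess's law, ΔH = (-169.4) + (+294.0) + (+498.6) = 623.2 kJ/mol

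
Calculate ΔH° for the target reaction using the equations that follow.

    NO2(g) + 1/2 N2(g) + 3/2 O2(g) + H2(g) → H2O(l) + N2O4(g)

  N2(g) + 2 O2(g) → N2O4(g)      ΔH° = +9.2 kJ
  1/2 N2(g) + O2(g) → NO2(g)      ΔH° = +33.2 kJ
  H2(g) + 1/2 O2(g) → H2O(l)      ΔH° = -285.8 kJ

equation 1 as written: +9.2 kJ
equation 2 reversed: -33.2 kJ
equation 3 as written: -285.8 kJ
ΔH° = (1)·(+9.2) + (-1)·(+33.2) + (1)·(-285.8) = -309.8 kJ

ΔH° = -309.8 kJ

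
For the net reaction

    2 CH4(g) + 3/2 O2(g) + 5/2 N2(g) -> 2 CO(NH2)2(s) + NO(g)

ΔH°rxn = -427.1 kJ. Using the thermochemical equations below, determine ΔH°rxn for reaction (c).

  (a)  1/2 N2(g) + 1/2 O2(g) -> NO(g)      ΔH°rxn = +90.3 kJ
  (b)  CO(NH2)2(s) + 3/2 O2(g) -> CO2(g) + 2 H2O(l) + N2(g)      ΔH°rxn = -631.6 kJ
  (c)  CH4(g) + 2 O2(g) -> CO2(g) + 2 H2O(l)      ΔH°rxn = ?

ΔH°rxn = -890.3 kJ

(a) as written (NO(g) already on the product side): +90.3 kJ
(b) reversed and × 2 (CO(NH2)2(s) must end up as a product; scale by 2 for the 2 CO(NH2)2(s)): (-2)·(-631.6) = +1263.2 kJ
(c) × 2 (×2 to match 2 CH4(g) in the target): contributes 2·x
-427.1 = (+90.3) + (+1263.2) + 2·x
x = (-427.1 − (+1353.5)) / (2) = -890.3 kJ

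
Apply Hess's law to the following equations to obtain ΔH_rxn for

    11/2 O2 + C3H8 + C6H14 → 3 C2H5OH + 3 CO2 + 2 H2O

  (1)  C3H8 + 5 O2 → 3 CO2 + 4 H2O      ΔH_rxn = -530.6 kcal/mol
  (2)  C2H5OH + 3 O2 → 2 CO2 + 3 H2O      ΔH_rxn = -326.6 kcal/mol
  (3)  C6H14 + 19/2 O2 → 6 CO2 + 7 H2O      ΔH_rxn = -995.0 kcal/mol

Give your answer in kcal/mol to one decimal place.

(1) as written (C3H8 already on the reactant side): -530.6 kcal/mol
(2) reversed and × 3 (C2H5OH must end up as a product; scale by 3 for the 3 C2H5OH): (-3)·(-326.6) = +979.8 kcal/mol
(3) as written (C6H14 already on the reactant side): -995.0 kcal/mol
Combining the equations, ΔH_rxn = (1)·(-530.6) + (-3)·(-326.6) + (1)·(-995.0) = -545.8 kcal/mol

ΔH_rxn = -545.8 kcal/mol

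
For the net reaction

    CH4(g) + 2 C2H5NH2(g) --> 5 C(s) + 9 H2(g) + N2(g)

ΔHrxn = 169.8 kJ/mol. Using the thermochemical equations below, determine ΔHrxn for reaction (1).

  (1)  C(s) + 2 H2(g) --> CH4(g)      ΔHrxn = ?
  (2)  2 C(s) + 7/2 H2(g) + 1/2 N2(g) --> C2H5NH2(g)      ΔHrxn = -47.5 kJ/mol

ΔHrxn = -74.8 kJ/mol

(1) reversed: contributes −x
(2) reversed and × 2: (-2)·(-47.5) = +95.0 kJ/mol
+169.8 = (+95.0) − x
x = (+169.8 − (+95.0)) / (-1) = -74.8 kJ/mol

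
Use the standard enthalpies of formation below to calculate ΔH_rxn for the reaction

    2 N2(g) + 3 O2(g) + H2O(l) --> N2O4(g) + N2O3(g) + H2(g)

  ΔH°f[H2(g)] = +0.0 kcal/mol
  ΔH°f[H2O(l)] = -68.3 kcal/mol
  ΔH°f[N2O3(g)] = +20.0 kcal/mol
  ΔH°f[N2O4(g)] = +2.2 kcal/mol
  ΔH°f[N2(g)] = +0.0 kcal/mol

ΔH_rxn = 90.5 kcal/mol

Products: 1·(+2.2) + 1·(+20.0) + 1·(+0.0) = +22.2
Reactants: 2·(+0.0) + 3·(+0.0) + 1·(-68.3) = -68.3
ΔH_rxn = (+22.2) − (-68.3) = 90.5 kcal/mol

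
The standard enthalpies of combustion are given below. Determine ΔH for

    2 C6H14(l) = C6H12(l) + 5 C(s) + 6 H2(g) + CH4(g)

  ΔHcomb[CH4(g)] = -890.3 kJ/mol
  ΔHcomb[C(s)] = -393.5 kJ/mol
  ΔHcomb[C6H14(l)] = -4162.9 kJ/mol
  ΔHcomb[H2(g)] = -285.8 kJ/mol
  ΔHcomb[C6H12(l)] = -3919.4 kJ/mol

ΔH = 166.2 kJ/mol

Using ΔH = Σ nΔHc°(reactants) − Σ nΔHc°(products):
= [2·(-4162.9)] − [1·(-3919.4) + 5·(-393.5) + 6·(-285.8) + 1·(-890.3)]
= 166.2 kJ/mol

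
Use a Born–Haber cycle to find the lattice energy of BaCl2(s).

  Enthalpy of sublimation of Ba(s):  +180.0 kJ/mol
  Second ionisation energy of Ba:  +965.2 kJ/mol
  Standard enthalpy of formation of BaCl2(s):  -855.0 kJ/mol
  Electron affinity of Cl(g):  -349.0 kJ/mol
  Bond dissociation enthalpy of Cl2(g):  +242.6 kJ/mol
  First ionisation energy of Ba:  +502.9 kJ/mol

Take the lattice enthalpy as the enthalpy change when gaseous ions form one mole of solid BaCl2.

U = -2047.7 kJ/mol

ΔHf° = 1·ΔHsub + 1·(ΣIE) + 1·D(Cl2) + 2·EA + U
-855.0 = 1·(+180.0) + 1·(+1468.1) + 1·(+242.6) + 2·(-349.0) + U
U = -855.0 − (+1192.7) = -2047.7 kJ/mol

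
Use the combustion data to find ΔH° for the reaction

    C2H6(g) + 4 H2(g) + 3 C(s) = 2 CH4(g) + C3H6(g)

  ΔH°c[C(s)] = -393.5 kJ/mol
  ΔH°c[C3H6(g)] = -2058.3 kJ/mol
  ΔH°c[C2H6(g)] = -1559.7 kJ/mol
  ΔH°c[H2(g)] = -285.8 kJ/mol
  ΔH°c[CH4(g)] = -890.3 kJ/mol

Using ΔH = Σ nΔHc°(reactants) − Σ nΔHc°(products):
= [1·(-1559.7) + 4·(-285.8) + 3·(-393.5)] − [2·(-890.3) + 1·(-2058.3)]
= -44.5 kJ/mol

ΔH° = -44.5 kJ/mol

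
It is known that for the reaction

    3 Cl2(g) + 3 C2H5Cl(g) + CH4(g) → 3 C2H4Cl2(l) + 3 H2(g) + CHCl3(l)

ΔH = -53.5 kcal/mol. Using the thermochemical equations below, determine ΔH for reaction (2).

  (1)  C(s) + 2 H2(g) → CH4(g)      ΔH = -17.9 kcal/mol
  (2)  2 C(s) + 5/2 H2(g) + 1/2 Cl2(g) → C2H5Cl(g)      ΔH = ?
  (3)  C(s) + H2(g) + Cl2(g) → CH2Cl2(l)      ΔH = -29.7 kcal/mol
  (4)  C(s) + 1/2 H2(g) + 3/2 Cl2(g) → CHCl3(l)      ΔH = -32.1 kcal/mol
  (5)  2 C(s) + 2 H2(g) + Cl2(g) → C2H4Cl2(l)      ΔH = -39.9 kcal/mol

(1) reversed: +17.9 kcal/mol
(2) reversed and × 3: contributes −3·x
(3): not needed.
(4) as written: -32.1 kcal/mol
(5) × 3: (3)·(-39.9) = -119.7 kcal/mol
-53.5 = (+17.9) + (-32.1) + (-119.7) − 3·x
x = (-53.5 − (-133.9)) / (-3) = -26.8 kcal/mol

ΔH = -26.8 kcal/mol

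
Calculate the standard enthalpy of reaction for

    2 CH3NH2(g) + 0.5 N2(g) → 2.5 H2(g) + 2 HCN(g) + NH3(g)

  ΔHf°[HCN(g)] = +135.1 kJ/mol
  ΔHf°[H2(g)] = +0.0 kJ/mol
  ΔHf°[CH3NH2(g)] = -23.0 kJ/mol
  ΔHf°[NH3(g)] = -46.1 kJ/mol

ΔHrxn = 270.1 kJ/mol

ΔH°rxn = Σ nΔHf°(products) − Σ nΔHf°(reactants).
Products: 5/2·(+0.0) + 2·(+135.1) + 1·(-46.1) = +224.1
Reactants: 2·(-23.0) + 1/2·(+0.0) = -46.0
ΔHrxn = (+224.1) − (-46.0) = 270.1 kJ/mol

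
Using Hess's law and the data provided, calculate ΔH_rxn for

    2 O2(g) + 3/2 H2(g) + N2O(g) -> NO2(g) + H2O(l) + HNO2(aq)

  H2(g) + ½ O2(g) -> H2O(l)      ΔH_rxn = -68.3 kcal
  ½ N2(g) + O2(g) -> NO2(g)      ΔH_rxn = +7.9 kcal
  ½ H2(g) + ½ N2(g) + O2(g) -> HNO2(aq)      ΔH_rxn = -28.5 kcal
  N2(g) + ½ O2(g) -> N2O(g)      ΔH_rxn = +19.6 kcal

equation 1 as written (H2O(l) already on the product side): -68.3 kcal
equation 2 as written (NO2(g) already on the product side): +7.9 kcal
equation 3 as written (HNO2(aq) already on the product side): -28.5 kcal
equation 4 reversed (reverse to put N2O(g) on the reactant side): -19.6 kcal
Since enthalpy is a state function, ΔH_rxn = (-68.3) + (+7.9) + (-28.5) + (-19.6) = -108.5 kcal

ΔH_rxn = -108.5 kcal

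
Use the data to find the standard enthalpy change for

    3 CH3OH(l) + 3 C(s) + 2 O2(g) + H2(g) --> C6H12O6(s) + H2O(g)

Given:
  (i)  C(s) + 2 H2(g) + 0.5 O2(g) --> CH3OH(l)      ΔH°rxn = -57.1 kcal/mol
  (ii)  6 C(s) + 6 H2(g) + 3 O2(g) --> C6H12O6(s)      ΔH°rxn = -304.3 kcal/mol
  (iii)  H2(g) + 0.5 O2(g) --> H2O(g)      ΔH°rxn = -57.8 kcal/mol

ΔH°rxn = -190.8 kcal/mol

(i) reversed and × 3: (-3)·(-57.1) = +171.3 kcal/mol
(ii) as written: -304.3 kcal/mol
(iii) as written: -57.8 kcal/mol
ΔH°rxn = (-3)·(-57.1) + (1)·(-304.3) + (1)·(-57.8) = -190.8 kcal/mol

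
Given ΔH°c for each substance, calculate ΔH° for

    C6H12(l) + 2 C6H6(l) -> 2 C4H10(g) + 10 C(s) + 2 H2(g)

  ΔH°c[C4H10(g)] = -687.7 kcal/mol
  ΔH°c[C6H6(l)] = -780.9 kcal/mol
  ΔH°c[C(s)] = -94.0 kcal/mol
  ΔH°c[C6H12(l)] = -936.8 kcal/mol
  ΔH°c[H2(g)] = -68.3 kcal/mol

ΔH° = -46.6 kcal/mol

Using ΔH = Σ nΔHc°(reactants) − Σ nΔHc°(products):
= [1·(-936.8) + 2·(-780.9)] − [2·(-687.7) + 10·(-94.0) + 2·(-68.3)]
= -46.6 kcal/mol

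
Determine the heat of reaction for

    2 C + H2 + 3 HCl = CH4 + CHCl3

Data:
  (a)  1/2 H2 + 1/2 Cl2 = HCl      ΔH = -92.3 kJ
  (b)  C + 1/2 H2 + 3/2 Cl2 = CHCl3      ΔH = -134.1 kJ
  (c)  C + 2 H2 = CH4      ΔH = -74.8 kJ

(a) reversed and × 3: (-3)·(-92.3) = +276.9 kJ
(b) as written: -134.1 kJ
(c) as written: -74.8 kJ
ΔH = (+276.9) + (-134.1) + (-74.8) = 68.0 kJ

ΔH = 68.0 kJ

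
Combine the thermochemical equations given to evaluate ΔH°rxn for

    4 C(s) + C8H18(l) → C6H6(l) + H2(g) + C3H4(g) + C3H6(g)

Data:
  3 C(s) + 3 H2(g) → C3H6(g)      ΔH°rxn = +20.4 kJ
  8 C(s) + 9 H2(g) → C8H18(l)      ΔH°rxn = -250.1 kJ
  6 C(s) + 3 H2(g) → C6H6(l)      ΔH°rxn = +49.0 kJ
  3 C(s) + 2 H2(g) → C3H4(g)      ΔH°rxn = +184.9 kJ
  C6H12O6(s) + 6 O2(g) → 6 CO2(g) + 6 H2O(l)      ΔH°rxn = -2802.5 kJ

equation 1 as written (C3H6(g) already on the product side): +20.4 kJ
equation 2 reversed (C8H18(l) must end up as a reactant): +250.1 kJ
equation 3 as written (C6H6(l) already on the product side): +49.0 kJ
equation 4 as written (C3H4(g) already on the product side): +184.9 kJ
equation 5: not needed (H2O(l) appears nowhere else).
ΔH°rxn = (+20.4) + (+250.1) + (+49.0) + (+184.9) = 504.4 kJ

ΔH°rxn = 504.4 kJ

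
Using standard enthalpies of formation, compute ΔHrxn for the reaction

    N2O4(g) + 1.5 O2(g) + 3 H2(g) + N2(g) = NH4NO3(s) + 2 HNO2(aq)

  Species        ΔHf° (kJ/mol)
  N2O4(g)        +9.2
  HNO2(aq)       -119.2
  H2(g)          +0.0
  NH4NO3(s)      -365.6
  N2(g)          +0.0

ΔHrxn = -613.2 kJ/mol

ΔH°rxn = Σ nΔHf°(products) − Σ nΔHf°(reactants).
Products: 1·(-365.6) + 2·(-119.2) = -604.0
Reactants: 1·(+9.2) + 3/2·(+0.0) + 3·(+0.0) + 1·(+0.0) = +9.2
ΔHrxn = (-604.0) − (+9.2) = -613.2 kJ/mol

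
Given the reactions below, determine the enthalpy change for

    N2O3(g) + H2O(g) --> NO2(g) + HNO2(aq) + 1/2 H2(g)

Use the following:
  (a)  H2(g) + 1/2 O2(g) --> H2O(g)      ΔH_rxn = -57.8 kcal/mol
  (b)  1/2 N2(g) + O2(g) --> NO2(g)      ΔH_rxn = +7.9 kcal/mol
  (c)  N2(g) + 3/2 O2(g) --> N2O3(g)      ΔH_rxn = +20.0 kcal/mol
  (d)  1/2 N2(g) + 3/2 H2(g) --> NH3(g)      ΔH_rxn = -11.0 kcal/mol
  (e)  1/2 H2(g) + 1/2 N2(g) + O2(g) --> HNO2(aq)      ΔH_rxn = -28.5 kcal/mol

ΔH_rxn = 17.2 kcal/mol

(a) reversed: +57.8 kcal/mol
(b) as written: +7.9 kcal/mol
(c) reversed: -20.0 kcal/mol
(d): not needed.
(e) as written: -28.5 kcal/mol
ΔH_rxn = (-1)·(-57.8) + (1)·(+7.9) + (-1)·(+20.0) + (1)·(-28.5) = 17.2 kcal/mol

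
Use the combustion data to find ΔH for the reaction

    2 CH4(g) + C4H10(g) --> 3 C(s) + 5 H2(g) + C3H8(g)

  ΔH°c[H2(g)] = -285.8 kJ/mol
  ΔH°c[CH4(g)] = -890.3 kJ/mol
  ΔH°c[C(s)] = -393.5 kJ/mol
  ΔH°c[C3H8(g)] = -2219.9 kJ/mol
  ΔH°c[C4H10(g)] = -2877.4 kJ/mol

ΔH = 171.4 kJ/mol

With combustion enthalpies, reactants minus products:
= [2·(-890.3) + 1·(-2877.4)] − [3·(-393.5) + 5·(-285.8) + 1·(-2219.9)]
= 171.4 kJ/mol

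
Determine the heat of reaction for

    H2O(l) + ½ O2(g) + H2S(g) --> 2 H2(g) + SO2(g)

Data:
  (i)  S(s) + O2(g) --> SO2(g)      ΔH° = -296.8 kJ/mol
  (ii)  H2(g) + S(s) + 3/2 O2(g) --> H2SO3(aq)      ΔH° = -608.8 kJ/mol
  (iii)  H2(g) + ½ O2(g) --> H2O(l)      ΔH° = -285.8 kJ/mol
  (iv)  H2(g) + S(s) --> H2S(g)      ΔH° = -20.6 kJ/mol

(i) as written (SO2(g) already on the product side): -296.8 kJ/mol
(ii): not needed (H2SO3(aq) appears nowhere else).
(iii) reversed (reverse to put H2O(l) on the reactant side): +285.8 kJ/mol
(iv) reversed (H2S(g) must end up as a reactant): +20.6 kJ/mol
Since enthalpy is a state function, ΔH° = (1)·(-296.8) + (-1)·(-285.8) + (-1)·(-20.6) = 9.6 kJ/mol

ΔH° = 9.6 kJ/mol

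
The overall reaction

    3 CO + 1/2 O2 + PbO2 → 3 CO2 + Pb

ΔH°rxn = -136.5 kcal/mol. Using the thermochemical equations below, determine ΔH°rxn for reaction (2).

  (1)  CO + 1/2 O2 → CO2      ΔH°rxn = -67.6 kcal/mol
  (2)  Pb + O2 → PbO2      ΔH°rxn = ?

(1) × 3 (scale by 3 for the 3 CO): (3)·(-67.6) = -202.8 kcal/mol
(2) reversed (reverse to put PbO2 on the reactant side): contributes −x
-136.5 = (-202.8) − x
x = (-136.5 − (-202.8)) / (-1) = -66.3 kcal/mol

ΔH°rxn = -66.3 kcal/mol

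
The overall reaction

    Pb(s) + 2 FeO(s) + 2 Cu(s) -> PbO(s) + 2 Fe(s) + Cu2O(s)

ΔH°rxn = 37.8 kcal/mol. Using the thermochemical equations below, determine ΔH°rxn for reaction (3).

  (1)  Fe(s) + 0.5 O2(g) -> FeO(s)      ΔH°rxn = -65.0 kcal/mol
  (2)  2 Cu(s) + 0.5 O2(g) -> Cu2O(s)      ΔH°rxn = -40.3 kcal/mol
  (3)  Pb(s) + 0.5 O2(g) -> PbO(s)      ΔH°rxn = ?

ΔH°rxn = -51.9 kcal/mol

(1) reversed and × 2 (FeO(s) must end up as a reactant; scale by 2 for the 2 FeO(s)): (-2)·(-65.0) = +130.0 kcal/mol
(2) as written (Cu2O(s) already on the product side): -40.3 kcal/mol
(3) as written (PbO(s) already on the product side): contributes x
+37.8 = (+130.0) + (-40.3) + x
x = (+37.8 − (+89.7)) / (1) = -51.9 kcal/mol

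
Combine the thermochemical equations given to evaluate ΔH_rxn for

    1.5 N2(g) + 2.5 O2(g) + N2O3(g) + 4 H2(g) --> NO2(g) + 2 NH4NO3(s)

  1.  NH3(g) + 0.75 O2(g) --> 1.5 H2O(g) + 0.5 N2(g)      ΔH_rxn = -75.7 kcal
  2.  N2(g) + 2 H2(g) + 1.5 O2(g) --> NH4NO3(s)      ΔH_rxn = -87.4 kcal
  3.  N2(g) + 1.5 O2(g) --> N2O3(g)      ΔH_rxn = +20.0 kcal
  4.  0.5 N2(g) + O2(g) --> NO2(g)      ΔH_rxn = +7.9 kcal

eq. 1: not needed (NH3(g) appears nowhere else).
eq. 2 × 2 (×2 to match 2 NH4NO3(s) in the target): (2)·(-87.4) = -174.8 kcal
eq. 3 reversed (N2O3(g) must end up as a reactant): -20.0 kcal
eq. 4 as written (NO2(g) already on the product side): +7.9 kcal
Since enthalpy is a state function, ΔH_rxn = (-174.8) + (-20.0) + (+7.9) = -186.9 kcal

ΔH_rxn = -186.9 kcal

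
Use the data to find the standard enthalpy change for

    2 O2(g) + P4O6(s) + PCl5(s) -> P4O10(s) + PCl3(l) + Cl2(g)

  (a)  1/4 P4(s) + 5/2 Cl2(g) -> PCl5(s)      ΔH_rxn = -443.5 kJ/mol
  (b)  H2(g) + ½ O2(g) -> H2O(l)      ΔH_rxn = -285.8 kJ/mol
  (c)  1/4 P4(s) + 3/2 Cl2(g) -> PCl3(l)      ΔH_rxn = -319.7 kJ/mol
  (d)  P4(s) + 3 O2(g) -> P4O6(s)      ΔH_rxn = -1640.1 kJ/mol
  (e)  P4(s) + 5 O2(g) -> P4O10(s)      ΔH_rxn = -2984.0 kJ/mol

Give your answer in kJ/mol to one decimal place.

ΔH_rxn = -1220.1 kJ/mol

(a) reversed (reverse to put PCl5(s) on the reactant side): +443.5 kJ/mol
(b): not needed (H2O(l) appears nowhere else).
(c) as written (PCl3(l) already on the product side): -319.7 kJ/mol
(d) reversed (P4O6(s) must end up as a reactant): +1640.1 kJ/mol
(e) as written (P4O10(s) already on the product side): -2984.0 kJ/mol
ΔH_rxn = (-1)·(-443.5) + (1)·(-319.7) + (-1)·(-1640.1) + (1)·(-2984.0) = -1220.1 kJ/mol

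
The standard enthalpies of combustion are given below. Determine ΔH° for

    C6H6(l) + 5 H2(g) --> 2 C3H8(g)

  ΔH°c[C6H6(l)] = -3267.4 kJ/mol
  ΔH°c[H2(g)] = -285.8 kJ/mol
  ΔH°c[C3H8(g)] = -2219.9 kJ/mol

ΔH° = -256.6 kJ/mol

With combustion enthalpies, reactants minus products:
= [1·(-3267.4) + 5·(-285.8)] − [2·(-2219.9)]
= -256.6 kJ/mol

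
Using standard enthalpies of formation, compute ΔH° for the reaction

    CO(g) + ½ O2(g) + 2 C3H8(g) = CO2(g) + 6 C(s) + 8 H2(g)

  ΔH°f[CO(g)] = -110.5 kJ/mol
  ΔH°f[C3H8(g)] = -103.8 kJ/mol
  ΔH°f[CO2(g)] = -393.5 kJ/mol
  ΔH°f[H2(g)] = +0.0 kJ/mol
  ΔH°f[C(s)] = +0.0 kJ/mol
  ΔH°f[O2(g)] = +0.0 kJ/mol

ΔH°rxn = Σ nΔHf°(products) − Σ nΔHf°(reactants).
Products: 1·(-393.5) + 6·(+0.0) + 8·(+0.0) = -393.5
Reactants: 1·(-110.5) + 1/2·(+0.0) + 2·(-103.8) = -318.1
ΔH° = (-393.5) − (-318.1) = -75.4 kJ/mol

ΔH° = -75.4 kJ/mol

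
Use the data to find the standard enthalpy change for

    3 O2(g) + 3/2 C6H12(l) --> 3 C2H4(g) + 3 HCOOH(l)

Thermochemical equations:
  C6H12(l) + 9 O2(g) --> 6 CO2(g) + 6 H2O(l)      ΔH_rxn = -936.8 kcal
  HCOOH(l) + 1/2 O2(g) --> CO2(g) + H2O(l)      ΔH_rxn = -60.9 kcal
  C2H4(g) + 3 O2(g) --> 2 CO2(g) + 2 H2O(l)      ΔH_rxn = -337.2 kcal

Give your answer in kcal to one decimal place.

equation 1 × 3/2: (3/2)·(-936.8) = -1405.2 kcal
equation 2 reversed and × 3: (-3)·(-60.9) = +182.7 kcal
equation 3 reversed and × 3: (-3)·(-337.2) = +1011.6 kcal
By Hess's law, ΔH_rxn = (-1405.2) + (+182.7) + (+1011.6) = -210.9 kcal

ΔH_rxn = -210.9 kcal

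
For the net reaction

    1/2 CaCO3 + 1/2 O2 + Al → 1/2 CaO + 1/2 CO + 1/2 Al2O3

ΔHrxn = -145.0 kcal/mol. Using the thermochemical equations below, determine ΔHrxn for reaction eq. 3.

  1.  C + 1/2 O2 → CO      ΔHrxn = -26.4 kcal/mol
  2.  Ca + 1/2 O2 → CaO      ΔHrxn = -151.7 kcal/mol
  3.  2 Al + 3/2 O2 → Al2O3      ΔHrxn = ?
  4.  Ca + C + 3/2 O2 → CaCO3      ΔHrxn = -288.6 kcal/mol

eq. 1 × 1/2 (scale by 1/2 for the 1/2 CO): (1/2)·(-26.4) = -13.2 kcal/mol
eq. 2 × 1/2 (×1/2 to match 1/2 CaO in the target): (1/2)·(-151.7) = -75.85 kcal/mol
eq. 3 × 1/2 (scale by 1/2 for the 1/2 Al2O3): contributes 1/2·x
eq. 4 reversed and × 1/2 (reverse to put CaCO3 on the reactant side; ×1/2 to match 1/2 CaCO3 in the target): (-1/2)·(-288.6) = +144.3 kcal/mol
-145.0 = (-13.2) + (-75.85) + (+144.3) + 1/2·x
x = (-145.0 − (+55.25)) / (1/2) = -400.5 kcal/mol

ΔHrxn = -400.5 kcal/mol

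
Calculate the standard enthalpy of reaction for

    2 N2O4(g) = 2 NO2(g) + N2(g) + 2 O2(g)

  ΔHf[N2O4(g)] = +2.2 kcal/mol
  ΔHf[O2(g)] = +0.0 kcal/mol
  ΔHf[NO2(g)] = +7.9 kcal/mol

ΔH°rxn = Σ nΔHf°(products) − Σ nΔHf°(reactants).
Products: 2·(+7.9) + 1·(+0.0) + 2·(+0.0) = +15.8
Reactants: 2·(+2.2) = +4.4
ΔHrxn = (+15.8) − (+4.4) = 11.4 kcal/mol

ΔHrxn = 11.4 kcal/mol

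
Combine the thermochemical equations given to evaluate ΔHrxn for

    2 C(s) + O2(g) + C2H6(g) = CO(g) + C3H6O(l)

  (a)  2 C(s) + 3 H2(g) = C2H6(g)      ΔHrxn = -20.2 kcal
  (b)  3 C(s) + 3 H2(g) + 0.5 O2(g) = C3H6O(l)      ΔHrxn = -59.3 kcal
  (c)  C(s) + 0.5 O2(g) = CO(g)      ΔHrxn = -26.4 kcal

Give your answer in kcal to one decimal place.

(a) reversed (reverse to put C2H6(g) on the reactant side): +20.2 kcal
(b) as written (C3H6O(l) already on the product side): -59.3 kcal
(c) as written (CO(g) already on the product side): -26.4 kcal
ΔHrxn = (-1)·(-20.2) + (1)·(-59.3) + (1)·(-26.4) = -65.5 kcal

ΔHrxn = -65.5 kcal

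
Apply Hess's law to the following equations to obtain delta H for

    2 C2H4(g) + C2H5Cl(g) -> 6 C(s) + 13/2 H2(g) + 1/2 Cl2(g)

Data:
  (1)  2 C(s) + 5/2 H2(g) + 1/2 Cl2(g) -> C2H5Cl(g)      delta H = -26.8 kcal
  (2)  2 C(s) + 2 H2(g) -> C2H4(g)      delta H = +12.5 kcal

delta H = 1.8 kcal

(1) reversed (C2H5Cl(g) must end up as a reactant): +26.8 kcal
(2) reversed and × 2 (C2H4(g) must end up as a reactant; ×2 to match 2 C2H4(g) in the target): (-2)·(+12.5) = -25.0 kcal
Combining the equations, delta H = (+26.8) + (-25.0) = 1.8 kcal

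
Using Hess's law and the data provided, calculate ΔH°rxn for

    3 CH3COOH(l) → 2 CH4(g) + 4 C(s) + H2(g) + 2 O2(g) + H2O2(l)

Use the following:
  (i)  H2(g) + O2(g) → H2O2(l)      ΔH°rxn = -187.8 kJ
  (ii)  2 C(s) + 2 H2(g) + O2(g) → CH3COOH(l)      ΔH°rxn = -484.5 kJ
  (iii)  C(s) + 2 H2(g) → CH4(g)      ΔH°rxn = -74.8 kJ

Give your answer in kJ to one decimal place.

(i) as written: -187.8 kJ
(ii) reversed and × 3: (-3)·(-484.5) = +1453.5 kJ
(iii) × 2: (2)·(-74.8) = -149.6 kJ
By Hess's law, ΔH°rxn = (1)·(-187.8) + (-3)·(-484.5) + (2)·(-74.8) = 1116.1 kJ

ΔH°rxn = 1116.1 kJ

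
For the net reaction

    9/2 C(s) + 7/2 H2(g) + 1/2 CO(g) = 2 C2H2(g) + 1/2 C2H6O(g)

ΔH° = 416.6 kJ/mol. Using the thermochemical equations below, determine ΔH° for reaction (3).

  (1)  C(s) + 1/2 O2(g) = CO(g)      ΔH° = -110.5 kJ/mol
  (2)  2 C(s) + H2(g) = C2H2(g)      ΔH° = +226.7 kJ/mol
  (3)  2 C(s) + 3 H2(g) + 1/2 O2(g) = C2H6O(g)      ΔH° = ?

ΔH° = -184.1 kJ/mol

(1) reversed and × 1/2 (CO(g) must end up as a reactant; ×1/2 to match 1/2 CO(g) in the target): (-1/2)·(-110.5) = +55.25 kJ/mol
(2) × 2 (scale by 2 for the 2 C2H2(g)): (2)·(+226.7) = +453.4 kJ/mol
(3) × 1/2 (×1/2 to match 1/2 C2H6O(g) in the target): contributes 1/2·x
+416.6 = (+55.25) + (+453.4) + 1/2·x
x = (+416.6 − (+508.65)) / (1/2) = -184.1 kJ/mol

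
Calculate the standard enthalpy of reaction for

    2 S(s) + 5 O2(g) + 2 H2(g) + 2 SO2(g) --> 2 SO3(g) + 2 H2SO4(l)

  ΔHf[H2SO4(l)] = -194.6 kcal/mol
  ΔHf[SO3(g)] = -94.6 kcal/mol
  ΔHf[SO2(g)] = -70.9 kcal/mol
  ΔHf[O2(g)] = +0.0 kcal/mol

ΔH°rxn = Σ nΔHf°(products) − Σ nΔHf°(reactants).
Products: 2·(-94.6) + 2·(-194.6) = -578.4
Reactants: 2·(+0.0) + 5·(+0.0) + 2·(+0.0) + 2·(-70.9) = -141.8
ΔH°rxn = (-578.4) − (-141.8) = -436.6 kcal/mol

ΔH°rxn = -436.6 kcal/mol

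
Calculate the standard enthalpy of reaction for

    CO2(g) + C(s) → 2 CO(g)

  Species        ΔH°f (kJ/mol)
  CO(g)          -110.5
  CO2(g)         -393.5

ΔH_rxn = 172.5 kJ/mol

Products: 2·(-110.5) = -221.0
Reactants: 1·(-393.5) + 1·(+0.0) = -393.5
ΔH_rxn = (-221.0) − (-393.5) = 172.5 kJ/mol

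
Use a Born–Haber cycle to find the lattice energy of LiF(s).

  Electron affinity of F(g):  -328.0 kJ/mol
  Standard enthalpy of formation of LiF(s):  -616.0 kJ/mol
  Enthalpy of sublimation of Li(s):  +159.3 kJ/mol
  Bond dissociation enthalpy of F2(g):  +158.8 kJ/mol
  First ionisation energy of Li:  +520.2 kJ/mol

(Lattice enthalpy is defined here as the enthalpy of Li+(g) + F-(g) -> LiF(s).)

ΔHf° = 1·ΔHsub + 1·(ΣIE) + 1/2·D(F2) + 1·EA + U
-616.0 = 1·(+159.3) + 1·(+520.2) + 1/2·(+158.8) + 1·(-328.0) + U
U = -616.0 − (+430.9) = -1046.9 kJ/mol

U = -1046.9 kJ/mol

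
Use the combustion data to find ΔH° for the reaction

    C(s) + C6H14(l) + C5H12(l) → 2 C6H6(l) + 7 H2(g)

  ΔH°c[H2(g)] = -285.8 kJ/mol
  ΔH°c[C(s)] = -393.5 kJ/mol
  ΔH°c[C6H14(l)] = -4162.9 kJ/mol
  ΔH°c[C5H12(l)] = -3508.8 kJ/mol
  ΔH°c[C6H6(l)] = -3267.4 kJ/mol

ΔH° = 470.2 kJ/mol

Using ΔH = Σ nΔHc°(reactants) − Σ nΔHc°(products):
= [1·(-393.5) + 1·(-4162.9) + 1·(-3508.8)] − [2·(-3267.4) + 7·(-285.8)]
= 470.2 kJ/mol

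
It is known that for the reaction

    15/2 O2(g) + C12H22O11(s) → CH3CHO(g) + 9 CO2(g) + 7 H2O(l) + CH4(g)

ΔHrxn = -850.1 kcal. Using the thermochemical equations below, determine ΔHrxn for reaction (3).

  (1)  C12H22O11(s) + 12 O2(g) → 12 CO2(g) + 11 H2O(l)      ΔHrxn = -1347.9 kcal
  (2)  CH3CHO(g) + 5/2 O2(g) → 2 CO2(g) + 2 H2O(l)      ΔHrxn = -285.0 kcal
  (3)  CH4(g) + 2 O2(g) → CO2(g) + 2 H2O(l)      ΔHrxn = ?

(1) as written (C12H22O11(s) already on the reactant side): -1347.9 kcal
(2) reversed (reverse to put CH3CHO(g) on the product side): +285.0 kcal
(3) reversed (reverse to put CH4(g) on the product side): contributes −x
-850.1 = (-1347.9) + (+285.0) − x
x = (-850.1 − (-1062.9)) / (-1) = -212.8 kcal

ΔHrxn = -212.8 kcal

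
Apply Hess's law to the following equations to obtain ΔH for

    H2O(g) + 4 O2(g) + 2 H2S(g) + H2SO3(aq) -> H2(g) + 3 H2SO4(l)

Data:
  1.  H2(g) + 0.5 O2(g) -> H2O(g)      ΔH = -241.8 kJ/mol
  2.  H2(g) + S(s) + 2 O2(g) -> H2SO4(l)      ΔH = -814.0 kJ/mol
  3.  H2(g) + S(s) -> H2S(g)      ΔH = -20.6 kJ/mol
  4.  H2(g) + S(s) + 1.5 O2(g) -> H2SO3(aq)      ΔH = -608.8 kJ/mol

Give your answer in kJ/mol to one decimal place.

eq. 1 reversed: +241.8 kJ/mol
eq. 2 × 3: (3)·(-814.0) = -2442.0 kJ/mol
eq. 3 reversed and × 2: (-2)·(-20.6) = +41.2 kJ/mol
eq. 4 reversed: +608.8 kJ/mol
ΔH = (+241.8) + (-2442.0) + (+41.2) + (+608.8) = -1550.2 kJ/mol

ΔH = -1550.2 kJ/mol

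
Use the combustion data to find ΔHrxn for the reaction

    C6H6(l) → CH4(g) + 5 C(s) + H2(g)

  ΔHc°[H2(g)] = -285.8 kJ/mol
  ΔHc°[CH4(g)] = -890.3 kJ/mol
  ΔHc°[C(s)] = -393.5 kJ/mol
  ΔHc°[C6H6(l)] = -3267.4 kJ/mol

Using ΔH = Σ nΔHc°(reactants) − Σ nΔHc°(products):
= [1·(-3267.4)] − [1·(-890.3) + 5·(-393.5) + 1·(-285.8)]
= -123.8 kJ/mol

ΔHrxn = -123.8 kJ/mol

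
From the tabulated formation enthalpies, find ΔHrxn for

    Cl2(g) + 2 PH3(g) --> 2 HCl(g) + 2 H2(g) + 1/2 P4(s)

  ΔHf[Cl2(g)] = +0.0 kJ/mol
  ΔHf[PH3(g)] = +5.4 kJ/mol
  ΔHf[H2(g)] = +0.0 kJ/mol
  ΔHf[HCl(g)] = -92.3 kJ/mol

ΔHrxn = -195.4 kJ/mol

Products: 2·(-92.3) + 2·(+0.0) + 1/2·(+0.0) = -184.6
Reactants: 1·(+0.0) + 2·(+5.4) = +10.8
ΔHrxn = (-184.6) − (+10.8) = -195.4 kJ/mol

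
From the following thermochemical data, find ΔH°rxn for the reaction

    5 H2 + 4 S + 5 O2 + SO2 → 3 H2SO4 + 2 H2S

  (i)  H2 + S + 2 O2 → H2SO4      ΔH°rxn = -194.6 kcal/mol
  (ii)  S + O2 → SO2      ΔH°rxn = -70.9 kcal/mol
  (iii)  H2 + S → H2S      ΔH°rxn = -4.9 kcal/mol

(i) × 3: (3)·(-194.6) = -583.8 kcal/mol
(ii) reversed: +70.9 kcal/mol
(iii) × 2: (2)·(-4.9) = -9.8 kcal/mol
Summing the manipulated equations, ΔH°rxn = (-583.8) + (+70.9) + (-9.8) = -522.7 kcal/mol

ΔH°rxn = -522.7 kcal/mol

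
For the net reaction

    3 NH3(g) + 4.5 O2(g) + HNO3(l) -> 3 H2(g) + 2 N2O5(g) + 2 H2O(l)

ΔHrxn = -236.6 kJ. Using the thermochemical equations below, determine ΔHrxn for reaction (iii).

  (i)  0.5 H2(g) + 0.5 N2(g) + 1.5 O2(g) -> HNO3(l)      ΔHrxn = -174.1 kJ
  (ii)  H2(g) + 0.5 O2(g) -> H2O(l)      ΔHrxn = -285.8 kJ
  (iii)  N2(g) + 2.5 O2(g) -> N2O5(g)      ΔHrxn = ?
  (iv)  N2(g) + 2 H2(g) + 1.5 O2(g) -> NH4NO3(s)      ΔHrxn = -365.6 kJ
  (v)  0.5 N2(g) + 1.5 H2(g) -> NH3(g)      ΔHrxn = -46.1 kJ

(i) reversed: +174.1 kJ
(ii) × 2: (2)·(-285.8) = -571.6 kJ
(iii) × 2: contributes 2·x
(iv): not needed.
(v) reversed and × 3: (-3)·(-46.1) = +138.3 kJ
-236.6 = (+174.1) + (-571.6) + (+138.3) + 2·x
x = (-236.6 − (-259.2)) / (2) = 11.3 kJ

ΔHrxn = 11.3 kJ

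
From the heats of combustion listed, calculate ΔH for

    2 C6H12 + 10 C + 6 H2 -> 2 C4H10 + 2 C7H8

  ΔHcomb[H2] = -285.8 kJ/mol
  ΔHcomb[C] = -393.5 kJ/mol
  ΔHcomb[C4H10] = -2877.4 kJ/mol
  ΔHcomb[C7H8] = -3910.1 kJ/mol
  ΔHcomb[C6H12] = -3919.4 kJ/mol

Using ΔH = Σ nΔHc°(reactants) − Σ nΔHc°(products):
= [2·(-3919.4) + 10·(-393.5) + 6·(-285.8)] − [2·(-2877.4) + 2·(-3910.1)]
= 86.4 kJ/mol

ΔH = 86.4 kJ/mol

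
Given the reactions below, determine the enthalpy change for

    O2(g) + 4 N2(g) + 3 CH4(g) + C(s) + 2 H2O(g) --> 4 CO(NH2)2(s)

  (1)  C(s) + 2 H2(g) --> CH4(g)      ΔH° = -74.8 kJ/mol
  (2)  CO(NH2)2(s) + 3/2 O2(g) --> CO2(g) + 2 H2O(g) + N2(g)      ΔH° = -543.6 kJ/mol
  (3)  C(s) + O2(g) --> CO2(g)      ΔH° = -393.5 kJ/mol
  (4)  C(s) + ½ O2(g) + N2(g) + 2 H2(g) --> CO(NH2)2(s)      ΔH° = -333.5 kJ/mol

(1) reversed and × 3: (-3)·(-74.8) = +224.4 kJ/mol
(2) reversed: +543.6 kJ/mol
(3) as written: -393.5 kJ/mol
(4) × 3: (3)·(-333.5) = -1000.5 kJ/mol
ΔH° = (+224.4) + (+543.6) + (-393.5) + (-1000.5) = -626.0 kJ/mol

ΔH° = -626.0 kJ/mol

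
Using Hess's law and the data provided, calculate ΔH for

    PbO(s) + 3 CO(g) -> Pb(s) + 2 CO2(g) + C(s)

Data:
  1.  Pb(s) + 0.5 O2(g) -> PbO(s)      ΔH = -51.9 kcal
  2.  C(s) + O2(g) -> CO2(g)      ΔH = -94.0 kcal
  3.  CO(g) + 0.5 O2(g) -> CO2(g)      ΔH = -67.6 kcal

eq. 1 reversed: +51.9 kcal
eq. 2 reversed: +94.0 kcal
eq. 3 × 3: (3)·(-67.6) = -202.8 kcal
By Hess's law, ΔH = (+51.9) + (+94.0) + (-202.8) = -56.9 kcal

ΔH = -56.9 kcal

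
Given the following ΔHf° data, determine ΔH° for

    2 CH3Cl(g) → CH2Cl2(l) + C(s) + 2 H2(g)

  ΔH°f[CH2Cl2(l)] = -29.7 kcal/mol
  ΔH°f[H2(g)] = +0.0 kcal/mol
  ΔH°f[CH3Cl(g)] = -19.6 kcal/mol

ΔH° = 9.5 kcal/mol

Products: 1·(-29.7) + 1·(+0.0) + 2·(+0.0) = -29.7
Reactants: 2·(-19.6) = -39.2
ΔH° = (-29.7) − (-39.2) = 9.5 kcal/mol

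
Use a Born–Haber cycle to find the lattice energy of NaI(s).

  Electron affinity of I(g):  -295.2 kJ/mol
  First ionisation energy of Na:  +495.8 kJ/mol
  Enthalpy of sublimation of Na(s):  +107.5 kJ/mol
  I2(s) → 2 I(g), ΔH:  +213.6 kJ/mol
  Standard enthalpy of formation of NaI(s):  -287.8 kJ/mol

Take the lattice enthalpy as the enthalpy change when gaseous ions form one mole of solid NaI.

U = -702.7 kJ/mol

ΔHf° = 1·ΔHsub + 1·(ΣIE) + 1/2·D(I2) + 1·EA + U
-287.8 = 1·(+107.5) + 1·(+495.8) + 1/2·(+213.6) + 1·(-295.2) + U
U = -287.8 − (+414.9) = -702.7 kJ/mol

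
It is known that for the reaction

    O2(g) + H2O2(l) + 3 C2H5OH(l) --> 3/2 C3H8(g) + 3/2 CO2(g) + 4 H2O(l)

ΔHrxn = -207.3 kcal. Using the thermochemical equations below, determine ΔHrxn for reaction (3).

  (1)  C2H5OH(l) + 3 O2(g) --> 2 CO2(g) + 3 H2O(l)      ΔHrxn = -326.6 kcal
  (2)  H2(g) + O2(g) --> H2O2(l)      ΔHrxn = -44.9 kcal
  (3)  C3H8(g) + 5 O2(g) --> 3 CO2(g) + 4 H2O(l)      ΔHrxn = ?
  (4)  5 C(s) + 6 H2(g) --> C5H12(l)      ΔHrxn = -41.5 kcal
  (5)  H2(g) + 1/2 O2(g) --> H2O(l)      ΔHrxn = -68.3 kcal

ΔHrxn = -530.6 kcal

(1) × 3 (scale by 3 for the 3 C2H5OH(l)): (3)·(-326.6) = -979.8 kcal
(2) reversed (reverse to put H2O2(l) on the reactant side): +44.9 kcal
(3) reversed and × 3/2 (C3H8(g) must end up as a product; ×3/2 to match 3/2 C3H8(g) in the target): contributes −3/2·x
(4): not needed (C5H12(l) appears nowhere else).
(5) as written: -68.3 kcal
-207.3 = (-979.8) + (+44.9) + (-68.3) − 3/2·x
x = (-207.3 − (-1003.2)) / (-3/2) = -530.6 kcal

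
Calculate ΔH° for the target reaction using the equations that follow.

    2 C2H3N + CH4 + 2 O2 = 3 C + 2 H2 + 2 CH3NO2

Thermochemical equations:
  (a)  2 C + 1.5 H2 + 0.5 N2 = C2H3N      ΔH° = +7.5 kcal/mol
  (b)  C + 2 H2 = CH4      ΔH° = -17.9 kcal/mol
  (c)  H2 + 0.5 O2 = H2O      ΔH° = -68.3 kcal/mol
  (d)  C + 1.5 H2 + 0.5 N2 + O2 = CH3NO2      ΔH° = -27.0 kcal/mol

ΔH° = -51.1 kcal/mol

(a) reversed and × 2 (C2H3N must end up as a reactant; scale by 2 for the 2 C2H3N): (-2)·(+7.5) = -15.0 kcal/mol
(b) reversed (CH4 must end up as a reactant): +17.9 kcal/mol
(c): not needed (H2O appears nowhere else).
(d) × 2 (scale by 2 for the 2 CH3NO2): (2)·(-27.0) = -54.0 kcal/mol
ΔH° = (-2)·(+7.5) + (-1)·(-17.9) + (2)·(-27.0) = -51.1 kcal/mol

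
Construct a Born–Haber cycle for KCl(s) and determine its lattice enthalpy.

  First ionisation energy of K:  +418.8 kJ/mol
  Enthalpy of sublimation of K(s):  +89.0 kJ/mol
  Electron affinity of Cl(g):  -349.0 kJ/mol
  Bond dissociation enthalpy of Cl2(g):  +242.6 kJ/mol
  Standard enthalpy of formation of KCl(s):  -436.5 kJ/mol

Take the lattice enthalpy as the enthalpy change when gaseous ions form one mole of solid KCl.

ΔHf° = 1·ΔHsub + 1·(ΣIE) + 1/2·D(Cl2) + 1·EA + U
-436.5 = 1·(+89.0) + 1·(+418.8) + 1/2·(+242.6) + 1·(-349.0) + U
U = -436.5 − (+280.1) = -716.6 kJ/mol

U = -716.6 kJ/mol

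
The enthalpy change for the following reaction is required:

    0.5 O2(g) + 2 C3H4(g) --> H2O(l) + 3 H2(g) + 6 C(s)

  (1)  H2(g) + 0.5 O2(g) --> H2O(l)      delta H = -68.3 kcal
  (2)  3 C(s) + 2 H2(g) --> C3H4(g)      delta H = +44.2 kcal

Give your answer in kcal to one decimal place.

(1) as written: -68.3 kcal
(2) reversed and × 2: (-2)·(+44.2) = -88.4 kcal
By Hess's law, delta H = (1)·(-68.3) + (-2)·(+44.2) = -156.7 kcal

delta H = -156.7 kcal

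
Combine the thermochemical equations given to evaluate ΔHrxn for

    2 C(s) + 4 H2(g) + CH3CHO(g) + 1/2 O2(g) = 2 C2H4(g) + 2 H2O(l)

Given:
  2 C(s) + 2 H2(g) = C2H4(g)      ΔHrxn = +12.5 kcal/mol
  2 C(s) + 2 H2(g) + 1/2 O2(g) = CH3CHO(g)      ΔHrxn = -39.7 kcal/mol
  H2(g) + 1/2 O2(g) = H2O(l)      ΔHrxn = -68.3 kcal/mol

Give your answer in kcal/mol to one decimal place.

equation 1 × 2 (×2 to match 2 C2H4(g) in the target): (2)·(+12.5) = +25.0 kcal/mol
equation 2 reversed (reverse to put CH3CHO(g) on the reactant side): +39.7 kcal/mol
equation 3 × 2 (×2 to match 2 H2O(l) in the target): (2)·(-68.3) = -136.6 kcal/mol
Summing the manipulated equations, ΔHrxn = (2)·(+12.5) + (-1)·(-39.7) + (2)·(-68.3) = -71.9 kcal/mol

ΔHrxn = -71.9 kcal/mol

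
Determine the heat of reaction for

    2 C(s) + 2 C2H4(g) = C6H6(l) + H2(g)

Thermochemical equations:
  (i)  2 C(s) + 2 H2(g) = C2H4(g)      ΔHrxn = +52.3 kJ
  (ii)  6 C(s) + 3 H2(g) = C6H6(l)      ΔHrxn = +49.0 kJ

(i) reversed and × 2: (-2)·(+52.3) = -104.6 kJ
(ii) as written: +49.0 kJ
Since enthalpy is a state function, ΔHrxn = (-104.6) + (+49.0) = -55.6 kJ

ΔHrxn = -55.6 kJ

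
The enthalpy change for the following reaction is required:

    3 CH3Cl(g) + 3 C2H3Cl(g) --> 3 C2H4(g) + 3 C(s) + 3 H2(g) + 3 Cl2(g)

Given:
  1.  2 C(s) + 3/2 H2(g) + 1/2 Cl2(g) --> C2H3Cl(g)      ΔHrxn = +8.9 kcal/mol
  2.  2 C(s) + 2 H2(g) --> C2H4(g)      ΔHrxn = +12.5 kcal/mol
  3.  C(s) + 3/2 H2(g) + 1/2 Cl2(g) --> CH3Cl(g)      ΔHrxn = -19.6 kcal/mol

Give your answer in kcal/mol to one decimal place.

ΔHrxn = 69.6 kcal/mol

eq. 1 reversed and × 3: (-3)·(+8.9) = -26.7 kcal/mol
eq. 2 × 3: (3)·(+12.5) = +37.5 kcal/mol
eq. 3 reversed and × 3: (-3)·(-19.6) = +58.8 kcal/mol
Summing the manipulated equations, ΔHrxn = (-26.7) + (+37.5) + (+58.8) = 69.6 kcal/mol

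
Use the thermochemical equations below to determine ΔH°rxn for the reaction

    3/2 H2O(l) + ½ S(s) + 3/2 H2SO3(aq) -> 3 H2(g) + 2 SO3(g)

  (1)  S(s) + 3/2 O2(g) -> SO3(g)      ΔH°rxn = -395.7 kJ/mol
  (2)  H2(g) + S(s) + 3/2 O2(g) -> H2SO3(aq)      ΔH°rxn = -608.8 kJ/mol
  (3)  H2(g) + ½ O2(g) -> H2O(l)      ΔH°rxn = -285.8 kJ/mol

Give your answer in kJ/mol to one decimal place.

(1) × 2 (scale by 2 for the 2 SO3(g)): (2)·(-395.7) = -791.4 kJ/mol
(2) reversed and × 3/2 (reverse to put H2SO3(aq) on the reactant side; scale by 3/2 for the 3/2 H2SO3(aq)): (-3/2)·(-608.8) = +913.2 kJ/mol
(3) reversed and × 3/2 (reverse to put H2O(l) on the reactant side; ×3/2 to match 3/2 H2O(l) in the target): (-3/2)·(-285.8) = +428.7 kJ/mol
ΔH°rxn = (2)·(-395.7) + (-3/2)·(-608.8) + (-3/2)·(-285.8) = 550.5 kJ/mol

ΔH°rxn = 550.5 kJ/mol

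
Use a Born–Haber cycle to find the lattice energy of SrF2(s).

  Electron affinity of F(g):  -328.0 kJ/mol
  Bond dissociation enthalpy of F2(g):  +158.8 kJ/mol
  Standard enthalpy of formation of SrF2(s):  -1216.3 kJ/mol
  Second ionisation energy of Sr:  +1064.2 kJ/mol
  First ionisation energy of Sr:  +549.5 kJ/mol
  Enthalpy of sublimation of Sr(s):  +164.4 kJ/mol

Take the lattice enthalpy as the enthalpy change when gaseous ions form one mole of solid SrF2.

U = -2497.2 kJ/mol

ΔHf° = 1·ΔHsub + 1·(ΣIE) + 1·D(F2) + 2·EA + U
-1216.3 = 1·(+164.4) + 1·(+1613.7) + 1·(+158.8) + 2·(-328.0) + U
U = -1216.3 − (+1280.9) = -2497.2 kJ/mol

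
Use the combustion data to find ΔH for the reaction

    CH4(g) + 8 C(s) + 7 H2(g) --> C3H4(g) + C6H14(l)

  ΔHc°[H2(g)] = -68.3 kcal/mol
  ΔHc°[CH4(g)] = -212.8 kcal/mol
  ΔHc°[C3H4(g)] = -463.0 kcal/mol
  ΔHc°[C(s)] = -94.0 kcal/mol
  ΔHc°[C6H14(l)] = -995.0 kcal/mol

ΔH = 15.1 kcal/mol

With combustion enthalpies, reactants minus products:
= [1·(-212.8) + 8·(-94.0) + 7·(-68.3)] − [1·(-463.0) + 1·(-995.0)]
= 15.1 kcal/mol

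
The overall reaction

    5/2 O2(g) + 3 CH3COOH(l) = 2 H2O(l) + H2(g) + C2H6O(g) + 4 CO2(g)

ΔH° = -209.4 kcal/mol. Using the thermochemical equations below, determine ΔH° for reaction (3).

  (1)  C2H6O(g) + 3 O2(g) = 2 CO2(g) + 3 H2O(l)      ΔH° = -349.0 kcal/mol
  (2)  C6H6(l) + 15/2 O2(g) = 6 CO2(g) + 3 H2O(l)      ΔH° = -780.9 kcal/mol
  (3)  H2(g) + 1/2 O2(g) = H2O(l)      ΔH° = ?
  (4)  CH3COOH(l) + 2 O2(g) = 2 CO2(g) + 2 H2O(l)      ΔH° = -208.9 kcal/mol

ΔH° = -68.3 kcal/mol

(1) reversed (C2H6O(g) must end up as a product): +349.0 kcal/mol
(2): not needed (C6H6(l) appears nowhere else).
(3) reversed (reverse to put H2(g) on the product side): contributes −x
(4) × 3 (×3 to match 3 CH3COOH(l) in the target): (3)·(-208.9) = -626.7 kcal/mol
-209.4 = (+349.0) + (-626.7) − x
x = (-209.4 − (-277.7)) / (-1) = -68.3 kcal/mol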